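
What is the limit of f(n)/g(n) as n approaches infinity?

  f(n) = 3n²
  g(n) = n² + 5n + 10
3

Since 3n² and n² + 5n + 10 have the same growth rate (O(n²)),
the ratio converges to a constant: 3.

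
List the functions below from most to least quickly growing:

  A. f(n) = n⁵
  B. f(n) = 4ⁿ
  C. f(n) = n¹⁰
B > C > A

Comparing growth rates:
B = 4ⁿ is O(4ⁿ)
C = n¹⁰ is O(n¹⁰)
A = n⁵ is O(n⁵)

Therefore, the order from fastest to slowest is: B > C > A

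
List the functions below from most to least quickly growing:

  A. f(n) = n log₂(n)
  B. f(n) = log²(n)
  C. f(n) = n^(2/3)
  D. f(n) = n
A > D > C > B

Comparing growth rates:
A = n log₂(n) is O(n log n)
D = n is O(n)
C = n^(2/3) is O(n^(2/3))
B = log²(n) is O(log² n)

Therefore, the order from fastest to slowest is: A > D > C > B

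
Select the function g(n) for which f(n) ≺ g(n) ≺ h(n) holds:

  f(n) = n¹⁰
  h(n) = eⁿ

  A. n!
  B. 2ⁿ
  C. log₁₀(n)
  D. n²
B

We need g(n) with n¹⁰ = o(g(n)) and g(n) = o(eⁿ), i.e. O(n¹⁰) ≺ g ≺ O(eⁿ).
Check each option:
  A. n! — O(n!) does not grow strictly slower than h(n)
  B. 2ⁿ — O(2ⁿ) is strictly between O(n¹⁰) and O(eⁿ) ✓
  C. log₁₀(n) — O(log n) does not grow strictly faster than f(n)
  D. n² — O(n²) does not grow strictly faster than f(n)

Only option B (2ⁿ) lies strictly between.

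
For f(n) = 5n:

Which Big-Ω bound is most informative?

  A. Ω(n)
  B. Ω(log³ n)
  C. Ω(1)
A

f(n) = 5n is Ω(n).
All listed options are valid Big-Ω bounds (lower bounds),
but Ω(n) is the tightest (largest valid bound).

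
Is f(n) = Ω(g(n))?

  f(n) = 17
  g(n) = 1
True

f(n) = 17 and g(n) = 1 are both O(1).
Big-Ω permits equal growth rates (f ≥ c·g for some c > 0), so f(n) = Ω(g(n)) is true.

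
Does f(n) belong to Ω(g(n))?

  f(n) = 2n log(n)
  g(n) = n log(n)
True

f(n) = 2n log(n) and g(n) = n log(n) are both O(n log n).
Big-Ω permits equal growth rates (f ≥ c·g for some c > 0), so f(n) = Ω(g(n)) is true.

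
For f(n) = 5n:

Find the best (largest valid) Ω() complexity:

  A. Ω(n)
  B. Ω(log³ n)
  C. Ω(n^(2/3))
A

f(n) = 5n is Ω(n).
All listed options are valid Big-Ω bounds (lower bounds),
but Ω(n) is the tightest (largest valid bound).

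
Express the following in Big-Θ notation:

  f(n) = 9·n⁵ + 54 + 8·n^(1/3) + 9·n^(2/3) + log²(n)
Θ(n⁵)

Order the terms by growth rate: 54 ≺ log²(n) ≺ 8·n^(1/3) ≺ 9·n^(2/3) ≺ 9·n⁵.
The fastest-growing term 9·n⁵ dominates as n → ∞; dropping its constant factor gives Θ(n⁵).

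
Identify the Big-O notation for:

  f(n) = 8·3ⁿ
O(3ⁿ)

The dominant term in 8·3ⁿ is 8·3ⁿ, which is Θ(3ⁿ).
Constants are absorbed, so the tightest bound is O(3ⁿ).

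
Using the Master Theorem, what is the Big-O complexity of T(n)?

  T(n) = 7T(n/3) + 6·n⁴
Θ(n⁴)

Master Theorem: a = 7, b = 3, f(n) = 6·n⁴.
Compute the critical exponent d = log₃(7) = 1.771.
Compare f(n) = Θ(n⁴) against n^d:
  k = 4 > d = 1.771, so f(n) = Ω(n^(d+ε)) — Case 3.
  Regularity: a·(n/b)^4/n^4 = a/b^4 = 7/81 < 1 ✓.
  The top-level work dominates: T(n) = Θ(f(n)) = Θ(n⁴).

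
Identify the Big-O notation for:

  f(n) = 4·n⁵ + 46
O(n⁵)

The dominant term in 4·n⁵ + 46 is 4·n⁵, which is Θ(n⁵).
Lower-order terms (46) are asymptotically negligible.
Constants are absorbed, so the tightest bound is O(n⁵).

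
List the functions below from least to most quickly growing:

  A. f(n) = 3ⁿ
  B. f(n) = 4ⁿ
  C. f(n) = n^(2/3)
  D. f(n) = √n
D < C < A < B

Comparing growth rates:
D = √n is O(√n)
C = n^(2/3) is O(n^(2/3))
A = 3ⁿ is O(3ⁿ)
B = 4ⁿ is O(4ⁿ)

Therefore, the order from slowest to fastest is: D < C < A < B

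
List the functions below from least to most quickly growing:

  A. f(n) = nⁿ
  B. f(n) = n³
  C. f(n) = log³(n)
C < B < A

Comparing growth rates:
C = log³(n) is O(log³ n)
B = n³ is O(n³)
A = nⁿ is O(nⁿ)

Therefore, the order from slowest to fastest is: C < B < A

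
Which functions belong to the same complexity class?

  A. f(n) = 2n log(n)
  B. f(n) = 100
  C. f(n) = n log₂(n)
A and C

Examining each function:
  A. 2n log(n) is O(n log n)
  B. 100 is O(1)
  C. n log₂(n) is O(n log n)

Functions A and C both have the same complexity class.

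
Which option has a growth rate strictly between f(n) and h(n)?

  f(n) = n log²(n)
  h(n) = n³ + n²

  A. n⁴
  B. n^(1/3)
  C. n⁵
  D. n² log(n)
D

We need g(n) with n log²(n) = o(g(n)) and g(n) = o(n³ + n²), i.e. O(n log² n) ≺ g ≺ O(n³).
Check each option:
  A. n⁴ — O(n⁴) does not grow strictly slower than h(n)
  B. n^(1/3) — O(n^(1/3)) does not grow strictly faster than f(n)
  C. n⁵ — O(n⁵) does not grow strictly slower than h(n)
  D. n² log(n) — O(n² log n) is strictly between O(n log² n) and O(n³) ✓

Only option D (n² log(n)) lies strictly between.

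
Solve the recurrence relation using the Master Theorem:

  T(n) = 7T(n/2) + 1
Θ(n^log₂(7))

Master Theorem: a = 7, b = 2, f(n) = 1.
Compute the critical exponent d = log₂(7) = 2.807.
Compare f(n) = Θ(1) against n^d:
  k = 0 < d = 2.807, so f(n) = O(n^(d-ε)) — Case 1.
  The recursion cost dominates: T(n) = Θ(n^d) = Θ(n^log₂(7)).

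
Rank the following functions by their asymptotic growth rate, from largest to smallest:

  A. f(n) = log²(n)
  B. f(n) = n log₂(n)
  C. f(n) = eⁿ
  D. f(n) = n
C > B > D > A

Comparing growth rates:
C = eⁿ is O(eⁿ)
B = n log₂(n) is O(n log n)
D = n is O(n)
A = log²(n) is O(log² n)

Therefore, the order from fastest to slowest is: C > B > D > A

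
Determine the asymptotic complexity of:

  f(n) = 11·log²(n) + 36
O(log² n)

The dominant term in 11·log²(n) + 36 is 11·log²(n), which is Θ(log² n).
Lower-order terms (36) are asymptotically negligible.
Constants are absorbed, so the tightest bound is O(log² n).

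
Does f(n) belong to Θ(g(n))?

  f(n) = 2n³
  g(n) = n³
True

f(n) = 2n³ and g(n) = n³ are both O(n³).
Since they have the same asymptotic growth rate, f(n) = Θ(g(n)) is true.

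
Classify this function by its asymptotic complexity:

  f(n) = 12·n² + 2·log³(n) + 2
O(n²)

The dominant term in 12·n² + 2·log³(n) + 2 is 12·n², which is Θ(n²).
Lower-order terms (2·log³(n), 2) are asymptotically negligible.
Constants are absorbed, so the tightest bound is O(n²).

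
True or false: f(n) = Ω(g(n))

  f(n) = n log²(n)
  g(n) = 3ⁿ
False

f(n) = n log²(n) is O(n log² n), and g(n) = 3ⁿ is O(3ⁿ).
Since O(n log² n) grows slower than O(3ⁿ), f(n) = Ω(g(n)) is false.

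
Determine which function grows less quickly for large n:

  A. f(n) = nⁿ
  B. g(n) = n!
B

f(n) = nⁿ is O(nⁿ), while g(n) = n! is O(n!).
Since O(n!) grows slower than O(nⁿ), g(n) is dominated.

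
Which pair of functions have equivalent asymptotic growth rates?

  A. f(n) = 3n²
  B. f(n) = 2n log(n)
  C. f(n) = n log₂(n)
B and C

Examining each function:
  A. 3n² is O(n²)
  B. 2n log(n) is O(n log n)
  C. n log₂(n) is O(n log n)

Functions B and C both have the same complexity class.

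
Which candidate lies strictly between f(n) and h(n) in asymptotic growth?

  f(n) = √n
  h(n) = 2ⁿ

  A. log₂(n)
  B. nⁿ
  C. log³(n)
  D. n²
D

We need g(n) with √n = o(g(n)) and g(n) = o(2ⁿ), i.e. O(√n) ≺ g ≺ O(2ⁿ).
Check each option:
  A. log₂(n) — O(log n) does not grow strictly faster than f(n)
  B. nⁿ — O(nⁿ) does not grow strictly slower than h(n)
  C. log³(n) — O(log³ n) does not grow strictly faster than f(n)
  D. n² — O(n²) is strictly between O(√n) and O(2ⁿ) ✓

Only option D (n²) lies strictly between.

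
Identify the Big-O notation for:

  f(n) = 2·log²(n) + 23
O(log² n)

The dominant term in 2·log²(n) + 23 is 2·log²(n), which is Θ(log² n).
Lower-order terms (23) are asymptotically negligible.
Constants are absorbed, so the tightest bound is O(log² n).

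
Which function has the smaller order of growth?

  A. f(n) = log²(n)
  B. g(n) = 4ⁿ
A

f(n) = log²(n) is O(log² n), while g(n) = 4ⁿ is O(4ⁿ).
Since O(log² n) grows slower than O(4ⁿ), f(n) is dominated.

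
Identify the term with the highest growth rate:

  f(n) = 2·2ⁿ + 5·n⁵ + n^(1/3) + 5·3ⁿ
5·3ⁿ

Looking at each term:
  - 2·2ⁿ is O(2ⁿ)
  - 5·n⁵ is O(n⁵)
  - n^(1/3) is O(n^(1/3))
  - 5·3ⁿ is O(3ⁿ)

The term 5·3ⁿ (O(3ⁿ)) grows fastest and dominates all others.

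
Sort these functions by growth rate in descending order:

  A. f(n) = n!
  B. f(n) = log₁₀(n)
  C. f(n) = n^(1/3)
A > C > B

Comparing growth rates:
A = n! is O(n!)
C = n^(1/3) is O(n^(1/3))
B = log₁₀(n) is O(log n)

Therefore, the order from fastest to slowest is: A > C > B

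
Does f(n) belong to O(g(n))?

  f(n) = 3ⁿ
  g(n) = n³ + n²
False

f(n) = 3ⁿ is O(3ⁿ), and g(n) = n³ + n² is O(n³).
Since O(3ⁿ) grows faster than O(n³), f(n) = O(g(n)) is false.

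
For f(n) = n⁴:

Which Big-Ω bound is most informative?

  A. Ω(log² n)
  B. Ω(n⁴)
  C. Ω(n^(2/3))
B

f(n) = n⁴ is Ω(n⁴).
All listed options are valid Big-Ω bounds (lower bounds),
but Ω(n⁴) is the tightest (largest valid bound).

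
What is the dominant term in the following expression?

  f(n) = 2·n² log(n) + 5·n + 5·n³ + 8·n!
8·n!

Looking at each term:
  - 2·n² log(n) is O(n² log n)
  - 5·n is O(n)
  - 5·n³ is O(n³)
  - 8·n! is O(n!)

The term 8·n! (O(n!)) grows fastest and dominates all others.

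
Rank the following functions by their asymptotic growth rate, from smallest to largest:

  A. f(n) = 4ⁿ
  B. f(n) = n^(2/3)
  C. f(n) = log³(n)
C < B < A

Comparing growth rates:
C = log³(n) is O(log³ n)
B = n^(2/3) is O(n^(2/3))
A = 4ⁿ is O(4ⁿ)

Therefore, the order from slowest to fastest is: C < B < A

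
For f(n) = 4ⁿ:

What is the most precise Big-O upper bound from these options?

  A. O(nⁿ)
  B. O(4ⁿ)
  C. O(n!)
B

f(n) = 4ⁿ is O(4ⁿ).
All listed options are valid Big-O bounds (upper bounds),
but O(4ⁿ) is the tightest (smallest valid bound).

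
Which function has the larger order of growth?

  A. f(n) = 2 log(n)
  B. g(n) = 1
A

f(n) = 2 log(n) is O(log n), while g(n) = 1 is O(1).
Since O(log n) grows faster than O(1), f(n) dominates.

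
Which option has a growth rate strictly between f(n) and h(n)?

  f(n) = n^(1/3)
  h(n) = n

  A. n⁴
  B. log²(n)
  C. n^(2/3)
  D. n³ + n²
C

We need g(n) with n^(1/3) = o(g(n)) and g(n) = o(n), i.e. O(n^(1/3)) ≺ g ≺ O(n).
Check each option:
  A. n⁴ — O(n⁴) does not grow strictly slower than h(n)
  B. log²(n) — O(log² n) does not grow strictly faster than f(n)
  C. n^(2/3) — O(n^(2/3)) is strictly between O(n^(1/3)) and O(n) ✓
  D. n³ + n² — O(n³) does not grow strictly slower than h(n)

Only option C (n^(2/3)) lies strictly between.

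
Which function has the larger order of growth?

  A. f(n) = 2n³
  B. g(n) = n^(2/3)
A

f(n) = 2n³ is O(n³), while g(n) = n^(2/3) is O(n^(2/3)).
Since O(n³) grows faster than O(n^(2/3)), f(n) dominates.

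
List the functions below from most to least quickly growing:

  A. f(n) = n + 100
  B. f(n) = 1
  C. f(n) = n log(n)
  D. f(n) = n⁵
D > C > A > B

Comparing growth rates:
D = n⁵ is O(n⁵)
C = n log(n) is O(n log n)
A = n + 100 is O(n)
B = 1 is O(1)

Therefore, the order from fastest to slowest is: D > C > A > B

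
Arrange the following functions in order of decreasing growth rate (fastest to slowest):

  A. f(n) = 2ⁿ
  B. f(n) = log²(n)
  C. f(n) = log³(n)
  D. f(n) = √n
A > D > C > B

Comparing growth rates:
A = 2ⁿ is O(2ⁿ)
D = √n is O(√n)
C = log³(n) is O(log³ n)
B = log²(n) is O(log² n)

Therefore, the order from fastest to slowest is: A > D > C > B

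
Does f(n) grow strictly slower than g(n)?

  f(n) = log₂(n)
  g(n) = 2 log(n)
False

f(n) = log₂(n) is O(log n), and g(n) = 2 log(n) is O(log n).
Since they have the same growth rate, f(n) = o(g(n)) is false.
(f = o(g) requires f to grow strictly slower, not equal.)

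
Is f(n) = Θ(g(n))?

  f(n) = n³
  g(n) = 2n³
True

f(n) = n³ and g(n) = 2n³ are both O(n³).
Since they have the same asymptotic growth rate, f(n) = Θ(g(n)) is true.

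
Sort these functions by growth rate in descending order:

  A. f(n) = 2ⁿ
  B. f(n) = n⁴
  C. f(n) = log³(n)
A > B > C

Comparing growth rates:
A = 2ⁿ is O(2ⁿ)
B = n⁴ is O(n⁴)
C = log³(n) is O(log³ n)

Therefore, the order from fastest to slowest is: A > B > C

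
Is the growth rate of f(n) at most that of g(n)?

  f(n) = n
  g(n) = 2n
True

f(n) = n and g(n) = 2n are both O(n).
Big-O permits equal growth rates (f ≤ c·g for some c), so f(n) = O(g(n)) is true.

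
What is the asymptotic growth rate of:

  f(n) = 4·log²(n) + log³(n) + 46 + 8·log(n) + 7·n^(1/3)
Θ(n^(1/3))

Order the terms by growth rate: 46 ≺ 8·log(n) ≺ 4·log²(n) ≺ log³(n) ≺ 7·n^(1/3).
The fastest-growing term 7·n^(1/3) dominates as n → ∞; dropping its constant factor gives Θ(n^(1/3)).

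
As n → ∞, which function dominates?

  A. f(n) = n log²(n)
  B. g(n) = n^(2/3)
A

f(n) = n log²(n) is O(n log² n), while g(n) = n^(2/3) is O(n^(2/3)).
Since O(n log² n) grows faster than O(n^(2/3)), f(n) dominates.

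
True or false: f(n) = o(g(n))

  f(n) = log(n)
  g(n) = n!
True

f(n) = log(n) is O(log n), and g(n) = n! is O(n!).
Since O(log n) grows strictly slower than O(n!), f(n) = o(g(n)) is true.
This means lim(n→∞) f(n)/g(n) = 0.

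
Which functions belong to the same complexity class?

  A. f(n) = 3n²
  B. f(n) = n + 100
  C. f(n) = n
B and C

Examining each function:
  A. 3n² is O(n²)
  B. n + 100 is O(n)
  C. n is O(n)

Functions B and C both have the same complexity class.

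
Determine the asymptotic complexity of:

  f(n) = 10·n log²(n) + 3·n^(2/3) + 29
O(n log² n)

The dominant term in 10·n log²(n) + 3·n^(2/3) + 29 is 10·n log²(n), which is Θ(n log² n).
Lower-order terms (3·n^(2/3), 29) are asymptotically negligible.
Constants are absorbed, so the tightest bound is O(n log² n).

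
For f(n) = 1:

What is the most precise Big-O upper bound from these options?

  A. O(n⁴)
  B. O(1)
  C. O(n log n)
B

f(n) = 1 is O(1).
All listed options are valid Big-O bounds (upper bounds),
but O(1) is the tightest (smallest valid bound).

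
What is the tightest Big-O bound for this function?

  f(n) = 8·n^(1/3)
O(n^(1/3))

The dominant term in 8·n^(1/3) is 8·n^(1/3), which is Θ(n^(1/3)).
Constants are absorbed, so the tightest bound is O(n^(1/3)).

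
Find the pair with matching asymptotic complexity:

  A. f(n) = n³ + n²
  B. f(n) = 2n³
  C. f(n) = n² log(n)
A and B

Examining each function:
  A. n³ + n² is O(n³)
  B. 2n³ is O(n³)
  C. n² log(n) is O(n² log n)

Functions A and B both have the same complexity class.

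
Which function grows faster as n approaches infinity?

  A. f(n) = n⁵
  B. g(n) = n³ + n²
A

f(n) = n⁵ is O(n⁵), while g(n) = n³ + n² is O(n³).
Since O(n⁵) grows faster than O(n³), f(n) dominates.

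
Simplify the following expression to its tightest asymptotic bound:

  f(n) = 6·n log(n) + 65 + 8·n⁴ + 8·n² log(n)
Θ(n⁴)

Order the terms by growth rate: 65 ≺ 6·n log(n) ≺ 8·n² log(n) ≺ 8·n⁴.
The fastest-growing term 8·n⁴ dominates as n → ∞; dropping its constant factor gives Θ(n⁴).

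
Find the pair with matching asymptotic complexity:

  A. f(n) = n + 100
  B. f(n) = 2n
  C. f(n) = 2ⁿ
A and B

Examining each function:
  A. n + 100 is O(n)
  B. 2n is O(n)
  C. 2ⁿ is O(2ⁿ)

Functions A and B both have the same complexity class.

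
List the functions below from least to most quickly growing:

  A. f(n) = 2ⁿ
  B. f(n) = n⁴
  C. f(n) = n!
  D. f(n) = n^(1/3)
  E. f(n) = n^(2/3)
D < E < B < A < C

Comparing growth rates:
D = n^(1/3) is O(n^(1/3))
E = n^(2/3) is O(n^(2/3))
B = n⁴ is O(n⁴)
A = 2ⁿ is O(2ⁿ)
C = n! is O(n!)

Therefore, the order from slowest to fastest is: D < E < B < A < C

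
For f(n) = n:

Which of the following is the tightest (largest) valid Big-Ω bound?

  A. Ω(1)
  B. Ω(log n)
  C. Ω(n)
C

f(n) = n is Ω(n).
All listed options are valid Big-Ω bounds (lower bounds),
but Ω(n) is the tightest (largest valid bound).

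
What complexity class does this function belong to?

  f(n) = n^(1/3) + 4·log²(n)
O(n^(1/3))

The dominant term in n^(1/3) + 4·log²(n) is n^(1/3), which is Θ(n^(1/3)).
Lower-order terms (4·log²(n)) are asymptotically negligible.
Constants are absorbed, so the tightest bound is O(n^(1/3)).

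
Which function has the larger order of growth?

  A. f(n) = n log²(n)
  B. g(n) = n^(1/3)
A

f(n) = n log²(n) is O(n log² n), while g(n) = n^(1/3) is O(n^(1/3)).
Since O(n log² n) grows faster than O(n^(1/3)), f(n) dominates.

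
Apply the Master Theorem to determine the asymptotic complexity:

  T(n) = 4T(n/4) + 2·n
Θ(n log n)

Master Theorem: a = 4, b = 4, f(n) = 2·n.
Compute the critical exponent d = log₄(4) = 1.
Compare f(n) = Θ(n) against n^d:
  k = 1 = d, so f(n) = Θ(n^d) — Case 2.
  Work is balanced across levels: T(n) = Θ(n^d log n) = Θ(n log n).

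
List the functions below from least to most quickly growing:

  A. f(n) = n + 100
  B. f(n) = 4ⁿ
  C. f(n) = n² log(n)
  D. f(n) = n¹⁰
A < C < D < B

Comparing growth rates:
A = n + 100 is O(n)
C = n² log(n) is O(n² log n)
D = n¹⁰ is O(n¹⁰)
B = 4ⁿ is O(4ⁿ)

Therefore, the order from slowest to fastest is: A < C < D < B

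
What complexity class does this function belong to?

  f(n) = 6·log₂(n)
O(log n)

The dominant term in 6·log₂(n) is 6·log₂(n), which is Θ(log n).
Constants are absorbed, so the tightest bound is O(log n).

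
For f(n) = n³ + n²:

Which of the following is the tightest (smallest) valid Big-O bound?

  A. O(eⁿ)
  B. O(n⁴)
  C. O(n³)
C

f(n) = n³ + n² is O(n³).
All listed options are valid Big-O bounds (upper bounds),
but O(n³) is the tightest (smallest valid bound).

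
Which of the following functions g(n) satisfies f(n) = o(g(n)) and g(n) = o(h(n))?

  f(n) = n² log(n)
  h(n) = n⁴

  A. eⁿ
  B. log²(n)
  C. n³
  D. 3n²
C

We need g(n) with n² log(n) = o(g(n)) and g(n) = o(n⁴), i.e. O(n² log n) ≺ g ≺ O(n⁴).
Check each option:
  A. eⁿ — O(eⁿ) does not grow strictly slower than h(n)
  B. log²(n) — O(log² n) does not grow strictly faster than f(n)
  C. n³ — O(n³) is strictly between O(n² log n) and O(n⁴) ✓
  D. 3n² — O(n²) does not grow strictly faster than f(n)

Only option C (n³) lies strictly between.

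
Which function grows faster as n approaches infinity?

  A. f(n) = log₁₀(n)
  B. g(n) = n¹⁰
B

f(n) = log₁₀(n) is O(log n), while g(n) = n¹⁰ is O(n¹⁰).
Since O(n¹⁰) grows faster than O(log n), g(n) dominates.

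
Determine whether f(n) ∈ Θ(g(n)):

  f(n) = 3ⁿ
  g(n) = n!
False

f(n) = 3ⁿ is O(3ⁿ), and g(n) = n! is O(n!).
Since they have different growth rates, f(n) = Θ(g(n)) is false.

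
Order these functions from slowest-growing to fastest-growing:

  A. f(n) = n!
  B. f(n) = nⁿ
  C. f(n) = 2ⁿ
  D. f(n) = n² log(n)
D < C < A < B

Comparing growth rates:
D = n² log(n) is O(n² log n)
C = 2ⁿ is O(2ⁿ)
A = n! is O(n!)
B = nⁿ is O(nⁿ)

Therefore, the order from slowest to fastest is: D < C < A < B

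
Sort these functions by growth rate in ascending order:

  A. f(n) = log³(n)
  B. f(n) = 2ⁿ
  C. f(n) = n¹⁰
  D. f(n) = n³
A < D < C < B

Comparing growth rates:
A = log³(n) is O(log³ n)
D = n³ is O(n³)
C = n¹⁰ is O(n¹⁰)
B = 2ⁿ is O(2ⁿ)

Therefore, the order from slowest to fastest is: A < D < C < B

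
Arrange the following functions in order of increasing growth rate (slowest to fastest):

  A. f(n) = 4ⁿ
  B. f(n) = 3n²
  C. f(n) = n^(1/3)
C < B < A

Comparing growth rates:
C = n^(1/3) is O(n^(1/3))
B = 3n² is O(n²)
A = 4ⁿ is O(4ⁿ)

Therefore, the order from slowest to fastest is: C < B < A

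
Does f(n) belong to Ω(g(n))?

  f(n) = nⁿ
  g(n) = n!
True

f(n) = nⁿ is O(nⁿ), and g(n) = n! is O(n!).
Since O(nⁿ) grows at least as fast as O(n!), f(n) = Ω(g(n)) is true.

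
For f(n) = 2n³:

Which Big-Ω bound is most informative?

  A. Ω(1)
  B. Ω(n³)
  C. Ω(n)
B

f(n) = 2n³ is Ω(n³).
All listed options are valid Big-Ω bounds (lower bounds),
but Ω(n³) is the tightest (largest valid bound).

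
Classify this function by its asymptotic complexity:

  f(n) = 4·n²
O(n²)

The dominant term in 4·n² is 4·n², which is Θ(n²).
Constants are absorbed, so the tightest bound is O(n²).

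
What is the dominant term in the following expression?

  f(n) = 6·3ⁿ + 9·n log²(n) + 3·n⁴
6·3ⁿ

Looking at each term:
  - 6·3ⁿ is O(3ⁿ)
  - 9·n log²(n) is O(n log² n)
  - 3·n⁴ is O(n⁴)

The term 6·3ⁿ (O(3ⁿ)) grows fastest and dominates all others.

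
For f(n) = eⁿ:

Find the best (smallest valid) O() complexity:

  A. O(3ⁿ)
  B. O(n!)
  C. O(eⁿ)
C

f(n) = eⁿ is O(eⁿ).
All listed options are valid Big-O bounds (upper bounds),
but O(eⁿ) is the tightest (smallest valid bound).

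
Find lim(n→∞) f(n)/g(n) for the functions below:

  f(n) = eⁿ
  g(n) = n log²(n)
∞

Since eⁿ (O(eⁿ)) grows faster than n log²(n) (O(n log² n)),
the ratio f(n)/g(n) → ∞ as n → ∞.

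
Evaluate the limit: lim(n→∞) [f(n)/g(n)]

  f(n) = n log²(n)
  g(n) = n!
0

Since n log²(n) (O(n log² n)) grows slower than n! (O(n!)),
the ratio f(n)/g(n) → 0 as n → ∞.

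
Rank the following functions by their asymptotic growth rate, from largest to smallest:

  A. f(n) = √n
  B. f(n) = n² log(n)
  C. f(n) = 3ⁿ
C > B > A

Comparing growth rates:
C = 3ⁿ is O(3ⁿ)
B = n² log(n) is O(n² log n)
A = √n is O(√n)

Therefore, the order from fastest to slowest is: C > B > A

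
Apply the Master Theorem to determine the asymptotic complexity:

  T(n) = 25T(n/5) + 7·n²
Θ(n² log n)

Master Theorem: a = 25, b = 5, f(n) = 7·n².
Compute the critical exponent d = log₅(25) = 2.
Compare f(n) = Θ(n²) against n^d:
  k = 2 = d, so f(n) = Θ(n^d) — Case 2.
  Work is balanced across levels: T(n) = Θ(n^d log n) = Θ(n² log n).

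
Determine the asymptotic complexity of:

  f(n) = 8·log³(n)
O(log³ n)

The dominant term in 8·log³(n) is 8·log³(n), which is Θ(log³ n).
Constants are absorbed, so the tightest bound is O(log³ n).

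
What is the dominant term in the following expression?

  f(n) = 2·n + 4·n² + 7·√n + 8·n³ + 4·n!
4·n!

Looking at each term:
  - 2·n is O(n)
  - 4·n² is O(n²)
  - 7·√n is O(√n)
  - 8·n³ is O(n³)
  - 4·n! is O(n!)

The term 4·n! (O(n!)) grows fastest and dominates all others.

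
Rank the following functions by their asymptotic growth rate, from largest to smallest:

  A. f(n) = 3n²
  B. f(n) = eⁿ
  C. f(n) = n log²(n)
B > A > C

Comparing growth rates:
B = eⁿ is O(eⁿ)
A = 3n² is O(n²)
C = n log²(n) is O(n log² n)

Therefore, the order from fastest to slowest is: B > A > C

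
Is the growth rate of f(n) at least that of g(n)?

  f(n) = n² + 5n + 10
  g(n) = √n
True

f(n) = n² + 5n + 10 is O(n²), and g(n) = √n is O(√n).
Since O(n²) grows at least as fast as O(√n), f(n) = Ω(g(n)) is true.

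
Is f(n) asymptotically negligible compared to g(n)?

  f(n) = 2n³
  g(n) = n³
False

f(n) = 2n³ is O(n³), and g(n) = n³ is O(n³).
Since they have the same growth rate, f(n) = o(g(n)) is false.
(f = o(g) requires f to grow strictly slower, not equal.)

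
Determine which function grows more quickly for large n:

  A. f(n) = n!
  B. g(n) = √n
A

f(n) = n! is O(n!), while g(n) = √n is O(√n).
Since O(n!) grows faster than O(√n), f(n) dominates.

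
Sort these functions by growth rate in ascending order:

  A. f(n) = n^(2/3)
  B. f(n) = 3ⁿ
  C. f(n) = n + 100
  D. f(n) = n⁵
A < C < D < B

Comparing growth rates:
A = n^(2/3) is O(n^(2/3))
C = n + 100 is O(n)
D = n⁵ is O(n⁵)
B = 3ⁿ is O(3ⁿ)

Therefore, the order from slowest to fastest is: A < C < D < B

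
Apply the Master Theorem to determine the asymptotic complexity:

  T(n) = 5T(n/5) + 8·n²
Θ(n²)

Master Theorem: a = 5, b = 5, f(n) = 8·n².
Compute the critical exponent d = log₅(5) = 1.
Compare f(n) = Θ(n²) against n^d:
  k = 2 > d = 1, so f(n) = Ω(n^(d+ε)) — Case 3.
  Regularity: a·(n/b)^2/n^2 = a/b^2 = 5/25 < 1 ✓.
  The top-level work dominates: T(n) = Θ(f(n)) = Θ(n²).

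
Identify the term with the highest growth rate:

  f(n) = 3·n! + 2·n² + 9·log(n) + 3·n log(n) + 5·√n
3·n!

Looking at each term:
  - 3·n! is O(n!)
  - 2·n² is O(n²)
  - 9·log(n) is O(log n)
  - 3·n log(n) is O(n log n)
  - 5·√n is O(√n)

The term 3·n! (O(n!)) grows fastest and dominates all others.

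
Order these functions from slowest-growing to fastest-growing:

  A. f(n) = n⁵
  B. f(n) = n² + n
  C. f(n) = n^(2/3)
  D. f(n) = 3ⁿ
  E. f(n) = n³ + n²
C < B < E < A < D

Comparing growth rates:
C = n^(2/3) is O(n^(2/3))
B = n² + n is O(n²)
E = n³ + n² is O(n³)
A = n⁵ is O(n⁵)
D = 3ⁿ is O(3ⁿ)

Therefore, the order from slowest to fastest is: C < B < E < A < D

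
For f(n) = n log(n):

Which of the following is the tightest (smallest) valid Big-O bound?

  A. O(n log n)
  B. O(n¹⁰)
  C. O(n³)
A

f(n) = n log(n) is O(n log n).
All listed options are valid Big-O bounds (upper bounds),
but O(n log n) is the tightest (smallest valid bound).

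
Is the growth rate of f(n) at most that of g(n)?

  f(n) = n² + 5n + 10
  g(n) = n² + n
True

f(n) = n² + 5n + 10 and g(n) = n² + n are both O(n²).
Big-O permits equal growth rates (f ≤ c·g for some c), so f(n) = O(g(n)) is true.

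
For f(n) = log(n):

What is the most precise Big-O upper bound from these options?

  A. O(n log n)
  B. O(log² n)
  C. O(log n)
C

f(n) = log(n) is O(log n).
All listed options are valid Big-O bounds (upper bounds),
but O(log n) is the tightest (smallest valid bound).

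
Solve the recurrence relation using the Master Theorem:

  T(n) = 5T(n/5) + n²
Θ(n²)

Master Theorem: a = 5, b = 5, f(n) = n².
Compute the critical exponent d = log₅(5) = 1.
Compare f(n) = Θ(n²) against n^d:
  k = 2 > d = 1, so f(n) = Ω(n^(d+ε)) — Case 3.
  Regularity: a·(n/b)^2/n^2 = a/b^2 = 5/25 < 1 ✓.
  The top-level work dominates: T(n) = Θ(f(n)) = Θ(n²).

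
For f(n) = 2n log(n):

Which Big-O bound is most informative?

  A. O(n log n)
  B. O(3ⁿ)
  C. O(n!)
A

f(n) = 2n log(n) is O(n log n).
All listed options are valid Big-O bounds (upper bounds),
but O(n log n) is the tightest (smallest valid bound).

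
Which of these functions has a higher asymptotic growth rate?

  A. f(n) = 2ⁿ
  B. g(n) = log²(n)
A

f(n) = 2ⁿ is O(2ⁿ), while g(n) = log²(n) is O(log² n).
Since O(2ⁿ) grows faster than O(log² n), f(n) dominates.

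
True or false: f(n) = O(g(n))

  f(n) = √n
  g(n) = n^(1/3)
False

f(n) = √n is O(√n), and g(n) = n^(1/3) is O(n^(1/3)).
Since O(√n) grows faster than O(n^(1/3)), f(n) = O(g(n)) is false.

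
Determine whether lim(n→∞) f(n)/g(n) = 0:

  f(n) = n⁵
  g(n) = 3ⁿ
True

f(n) = n⁵ is O(n⁵), and g(n) = 3ⁿ is O(3ⁿ).
Since O(n⁵) grows strictly slower than O(3ⁿ), f(n) = o(g(n)) is true.
This means lim(n→∞) f(n)/g(n) = 0.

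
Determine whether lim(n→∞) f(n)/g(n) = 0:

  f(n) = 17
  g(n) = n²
True

f(n) = 17 is O(1), and g(n) = n² is O(n²).
Since O(1) grows strictly slower than O(n²), f(n) = o(g(n)) is true.
This means lim(n→∞) f(n)/g(n) = 0.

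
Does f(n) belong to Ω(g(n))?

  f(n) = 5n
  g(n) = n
True

f(n) = 5n and g(n) = n are both O(n).
Big-Ω permits equal growth rates (f ≥ c·g for some c > 0), so f(n) = Ω(g(n)) is true.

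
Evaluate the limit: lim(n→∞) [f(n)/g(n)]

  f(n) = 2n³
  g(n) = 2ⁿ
0

Since 2n³ (O(n³)) grows slower than 2ⁿ (O(2ⁿ)),
the ratio f(n)/g(n) → 0 as n → ∞.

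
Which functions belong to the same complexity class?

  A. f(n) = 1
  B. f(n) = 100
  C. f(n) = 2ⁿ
A and B

Examining each function:
  A. 1 is O(1)
  B. 100 is O(1)
  C. 2ⁿ is O(2ⁿ)

Functions A and B both have the same complexity class.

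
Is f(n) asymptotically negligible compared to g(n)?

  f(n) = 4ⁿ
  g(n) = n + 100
False

f(n) = 4ⁿ is O(4ⁿ), and g(n) = n + 100 is O(n).
Since O(4ⁿ) grows faster than or equal to O(n), f(n) = o(g(n)) is false.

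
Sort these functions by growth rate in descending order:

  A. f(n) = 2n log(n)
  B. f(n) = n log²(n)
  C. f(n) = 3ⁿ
C > B > A

Comparing growth rates:
C = 3ⁿ is O(3ⁿ)
B = n log²(n) is O(n log² n)
A = 2n log(n) is O(n log n)

Therefore, the order from fastest to slowest is: C > B > A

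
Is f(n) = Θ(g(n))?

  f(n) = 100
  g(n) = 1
True

f(n) = 100 and g(n) = 1 are both O(1).
Since they have the same asymptotic growth rate, f(n) = Θ(g(n)) is true.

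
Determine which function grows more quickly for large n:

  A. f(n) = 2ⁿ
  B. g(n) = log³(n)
A

f(n) = 2ⁿ is O(2ⁿ), while g(n) = log³(n) is O(log³ n).
Since O(2ⁿ) grows faster than O(log³ n), f(n) dominates.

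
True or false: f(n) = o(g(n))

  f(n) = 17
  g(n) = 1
False

f(n) = 17 is O(1), and g(n) = 1 is O(1).
Since they have the same growth rate, f(n) = o(g(n)) is false.
(f = o(g) requires f to grow strictly slower, not equal.)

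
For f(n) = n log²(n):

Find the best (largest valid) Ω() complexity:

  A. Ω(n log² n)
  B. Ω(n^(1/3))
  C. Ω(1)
A

f(n) = n log²(n) is Ω(n log² n).
All listed options are valid Big-Ω bounds (lower bounds),
but Ω(n log² n) is the tightest (largest valid bound).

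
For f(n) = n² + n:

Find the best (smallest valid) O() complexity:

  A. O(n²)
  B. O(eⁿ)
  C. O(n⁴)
A

f(n) = n² + n is O(n²).
All listed options are valid Big-O bounds (upper bounds),
but O(n²) is the tightest (smallest valid bound).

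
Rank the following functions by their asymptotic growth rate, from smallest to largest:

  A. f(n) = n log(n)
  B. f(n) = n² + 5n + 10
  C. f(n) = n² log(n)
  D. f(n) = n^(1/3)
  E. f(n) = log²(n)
E < D < A < B < C

Comparing growth rates:
E = log²(n) is O(log² n)
D = n^(1/3) is O(n^(1/3))
A = n log(n) is O(n log n)
B = n² + 5n + 10 is O(n²)
C = n² log(n) is O(n² log n)

Therefore, the order from slowest to fastest is: E < D < A < B < C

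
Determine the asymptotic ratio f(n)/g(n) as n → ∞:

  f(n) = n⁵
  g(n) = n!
0

Since n⁵ (O(n⁵)) grows slower than n! (O(n!)),
the ratio f(n)/g(n) → 0 as n → ∞.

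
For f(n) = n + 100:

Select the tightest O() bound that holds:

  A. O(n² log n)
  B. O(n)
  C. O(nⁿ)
B

f(n) = n + 100 is O(n).
All listed options are valid Big-O bounds (upper bounds),
but O(n) is the tightest (smallest valid bound).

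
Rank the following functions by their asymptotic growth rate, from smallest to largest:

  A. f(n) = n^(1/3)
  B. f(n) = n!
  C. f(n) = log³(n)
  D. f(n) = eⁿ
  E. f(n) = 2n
C < A < E < D < B

Comparing growth rates:
C = log³(n) is O(log³ n)
A = n^(1/3) is O(n^(1/3))
E = 2n is O(n)
D = eⁿ is O(eⁿ)
B = n! is O(n!)

Therefore, the order from slowest to fastest is: C < A < E < D < B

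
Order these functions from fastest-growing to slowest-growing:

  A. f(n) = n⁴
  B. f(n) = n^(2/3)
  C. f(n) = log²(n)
A > B > C

Comparing growth rates:
A = n⁴ is O(n⁴)
B = n^(2/3) is O(n^(2/3))
C = log²(n) is O(log² n)

Therefore, the order from fastest to slowest is: A > B > C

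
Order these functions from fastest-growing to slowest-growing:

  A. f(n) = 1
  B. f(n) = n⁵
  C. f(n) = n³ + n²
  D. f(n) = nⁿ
D > B > C > A

Comparing growth rates:
D = nⁿ is O(nⁿ)
B = n⁵ is O(n⁵)
C = n³ + n² is O(n³)
A = 1 is O(1)

Therefore, the order from fastest to slowest is: D > B > C > A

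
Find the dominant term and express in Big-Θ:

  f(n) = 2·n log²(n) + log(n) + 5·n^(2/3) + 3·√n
Θ(n log² n)

Order the terms by growth rate: log(n) ≺ 3·√n ≺ 5·n^(2/3) ≺ 2·n log²(n).
The fastest-growing term 2·n log²(n) dominates as n → ∞; dropping its constant factor gives Θ(n log² n).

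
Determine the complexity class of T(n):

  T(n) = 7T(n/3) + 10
Θ(n^log₃(7))

Master Theorem: a = 7, b = 3, f(n) = 10.
Compute the critical exponent d = log₃(7) = 1.771.
Compare f(n) = Θ(1) against n^d:
  k = 0 < d = 1.771, so f(n) = O(n^(d-ε)) — Case 1.
  The recursion cost dominates: T(n) = Θ(n^d) = Θ(n^log₃(7)).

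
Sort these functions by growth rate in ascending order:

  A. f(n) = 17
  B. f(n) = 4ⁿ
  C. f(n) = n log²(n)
A < C < B

Comparing growth rates:
A = 17 is O(1)
C = n log²(n) is O(n log² n)
B = 4ⁿ is O(4ⁿ)

Therefore, the order from slowest to fastest is: A < C < B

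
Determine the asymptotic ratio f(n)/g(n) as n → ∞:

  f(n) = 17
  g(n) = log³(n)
0

Since 17 (O(1)) grows slower than log³(n) (O(log³ n)),
the ratio f(n)/g(n) → 0 as n → ∞.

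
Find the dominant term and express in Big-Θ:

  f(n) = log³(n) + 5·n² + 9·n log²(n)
Θ(n²)

Order the terms by growth rate: log³(n) ≺ 9·n log²(n) ≺ 5·n².
The fastest-growing term 5·n² dominates as n → ∞; dropping its constant factor gives Θ(n²).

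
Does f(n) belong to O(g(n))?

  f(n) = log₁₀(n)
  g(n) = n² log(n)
True

f(n) = log₁₀(n) is O(log n), and g(n) = n² log(n) is O(n² log n).
Since O(log n) ⊆ O(n² log n) (f grows no faster than g), f(n) = O(g(n)) is true.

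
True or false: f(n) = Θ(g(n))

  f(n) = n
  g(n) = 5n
True

f(n) = n and g(n) = 5n are both O(n).
Since they have the same asymptotic growth rate, f(n) = Θ(g(n)) is true.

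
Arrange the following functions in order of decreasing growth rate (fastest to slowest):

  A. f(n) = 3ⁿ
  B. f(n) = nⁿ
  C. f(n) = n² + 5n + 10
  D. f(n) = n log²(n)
B > A > C > D

Comparing growth rates:
B = nⁿ is O(nⁿ)
A = 3ⁿ is O(3ⁿ)
C = n² + 5n + 10 is O(n²)
D = n log²(n) is O(n log² n)

Therefore, the order from fastest to slowest is: B > A > C > D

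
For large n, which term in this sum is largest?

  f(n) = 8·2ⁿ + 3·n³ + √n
8·2ⁿ

Looking at each term:
  - 8·2ⁿ is O(2ⁿ)
  - 3·n³ is O(n³)
  - √n is O(√n)

The term 8·2ⁿ (O(2ⁿ)) grows fastest and dominates all others.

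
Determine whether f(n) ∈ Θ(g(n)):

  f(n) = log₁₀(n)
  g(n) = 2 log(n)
True

f(n) = log₁₀(n) and g(n) = 2 log(n) are both O(log n).
Since they have the same asymptotic growth rate, f(n) = Θ(g(n)) is true.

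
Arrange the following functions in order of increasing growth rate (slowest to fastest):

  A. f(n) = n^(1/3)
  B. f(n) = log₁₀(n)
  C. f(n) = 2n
B < A < C

Comparing growth rates:
B = log₁₀(n) is O(log n)
A = n^(1/3) is O(n^(1/3))
C = 2n is O(n)

Therefore, the order from slowest to fastest is: B < A < C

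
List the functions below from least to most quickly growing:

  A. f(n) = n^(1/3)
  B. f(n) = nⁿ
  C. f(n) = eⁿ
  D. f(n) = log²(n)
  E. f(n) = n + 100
D < A < E < C < B

Comparing growth rates:
D = log²(n) is O(log² n)
A = n^(1/3) is O(n^(1/3))
E = n + 100 is O(n)
C = eⁿ is O(eⁿ)
B = nⁿ is O(nⁿ)

Therefore, the order from slowest to fastest is: D < A < E < C < B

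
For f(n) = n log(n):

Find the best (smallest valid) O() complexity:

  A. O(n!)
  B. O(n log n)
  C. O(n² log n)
B

f(n) = n log(n) is O(n log n).
All listed options are valid Big-O bounds (upper bounds),
but O(n log n) is the tightest (smallest valid bound).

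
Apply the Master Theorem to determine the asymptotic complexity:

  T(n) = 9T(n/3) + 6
Θ(n²)

Master Theorem: a = 9, b = 3, f(n) = 6.
Compute the critical exponent d = log₃(9) = 2.
Compare f(n) = Θ(1) against n^d:
  k = 0 < d = 2, so f(n) = O(n^(d-ε)) — Case 1.
  The recursion cost dominates: T(n) = Θ(n^d) = Θ(n²).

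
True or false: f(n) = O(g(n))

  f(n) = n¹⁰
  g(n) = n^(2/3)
False

f(n) = n¹⁰ is O(n¹⁰), and g(n) = n^(2/3) is O(n^(2/3)).
Since O(n¹⁰) grows faster than O(n^(2/3)), f(n) = O(g(n)) is false.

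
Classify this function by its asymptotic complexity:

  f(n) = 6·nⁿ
O(nⁿ)

The dominant term in 6·nⁿ is 6·nⁿ, which is Θ(nⁿ).
Constants are absorbed, so the tightest bound is O(nⁿ).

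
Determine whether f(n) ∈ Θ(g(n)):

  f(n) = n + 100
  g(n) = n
True

f(n) = n + 100 and g(n) = n are both O(n).
Since they have the same asymptotic growth rate, f(n) = Θ(g(n)) is true.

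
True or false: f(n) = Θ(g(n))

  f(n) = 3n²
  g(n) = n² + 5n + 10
True

f(n) = 3n² and g(n) = n² + 5n + 10 are both O(n²).
Since they have the same asymptotic growth rate, f(n) = Θ(g(n)) is true.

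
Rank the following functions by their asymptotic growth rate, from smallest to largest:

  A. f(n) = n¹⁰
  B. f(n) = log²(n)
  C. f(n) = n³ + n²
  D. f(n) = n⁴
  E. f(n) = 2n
B < E < C < D < A

Comparing growth rates:
B = log²(n) is O(log² n)
E = 2n is O(n)
C = n³ + n² is O(n³)
D = n⁴ is O(n⁴)
A = n¹⁰ is O(n¹⁰)

Therefore, the order from slowest to fastest is: B < E < C < D < A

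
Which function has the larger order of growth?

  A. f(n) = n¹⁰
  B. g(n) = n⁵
A

f(n) = n¹⁰ is O(n¹⁰), while g(n) = n⁵ is O(n⁵).
Since O(n¹⁰) grows faster than O(n⁵), f(n) dominates.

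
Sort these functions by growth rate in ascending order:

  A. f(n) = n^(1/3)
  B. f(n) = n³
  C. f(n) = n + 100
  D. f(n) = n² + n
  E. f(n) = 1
E < A < C < D < B

Comparing growth rates:
E = 1 is O(1)
A = n^(1/3) is O(n^(1/3))
C = n + 100 is O(n)
D = n² + n is O(n²)
B = n³ is O(n³)

Therefore, the order from slowest to fastest is: E < A < C < D < B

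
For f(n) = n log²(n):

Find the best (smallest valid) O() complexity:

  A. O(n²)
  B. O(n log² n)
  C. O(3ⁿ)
B

f(n) = n log²(n) is O(n log² n).
All listed options are valid Big-O bounds (upper bounds),
but O(n log² n) is the tightest (smallest valid bound).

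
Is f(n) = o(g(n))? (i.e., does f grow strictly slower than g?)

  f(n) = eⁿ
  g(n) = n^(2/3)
False

f(n) = eⁿ is O(eⁿ), and g(n) = n^(2/3) is O(n^(2/3)).
Since O(eⁿ) grows faster than or equal to O(n^(2/3)), f(n) = o(g(n)) is false.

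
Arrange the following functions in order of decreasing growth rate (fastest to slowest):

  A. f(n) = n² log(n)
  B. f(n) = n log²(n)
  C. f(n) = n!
C > A > B

Comparing growth rates:
C = n! is O(n!)
A = n² log(n) is O(n² log n)
B = n log²(n) is O(n log² n)

Therefore, the order from fastest to slowest is: C > A > B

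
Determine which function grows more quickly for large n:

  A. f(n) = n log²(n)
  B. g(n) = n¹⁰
B

f(n) = n log²(n) is O(n log² n), while g(n) = n¹⁰ is O(n¹⁰).
Since O(n¹⁰) grows faster than O(n log² n), g(n) dominates.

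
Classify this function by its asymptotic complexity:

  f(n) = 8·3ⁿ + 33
O(3ⁿ)

The dominant term in 8·3ⁿ + 33 is 8·3ⁿ, which is Θ(3ⁿ).
Lower-order terms (33) are asymptotically negligible.
Constants are absorbed, so the tightest bound is O(3ⁿ).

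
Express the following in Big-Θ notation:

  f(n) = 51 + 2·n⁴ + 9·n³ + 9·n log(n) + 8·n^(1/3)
Θ(n⁴)

Order the terms by growth rate: 51 ≺ 8·n^(1/3) ≺ 9·n log(n) ≺ 9·n³ ≺ 2·n⁴.
The fastest-growing term 2·n⁴ dominates as n → ∞; dropping its constant factor gives Θ(n⁴).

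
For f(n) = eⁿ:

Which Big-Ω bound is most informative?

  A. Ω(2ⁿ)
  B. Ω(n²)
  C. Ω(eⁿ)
C

f(n) = eⁿ is Ω(eⁿ).
All listed options are valid Big-Ω bounds (lower bounds),
but Ω(eⁿ) is the tightest (largest valid bound).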